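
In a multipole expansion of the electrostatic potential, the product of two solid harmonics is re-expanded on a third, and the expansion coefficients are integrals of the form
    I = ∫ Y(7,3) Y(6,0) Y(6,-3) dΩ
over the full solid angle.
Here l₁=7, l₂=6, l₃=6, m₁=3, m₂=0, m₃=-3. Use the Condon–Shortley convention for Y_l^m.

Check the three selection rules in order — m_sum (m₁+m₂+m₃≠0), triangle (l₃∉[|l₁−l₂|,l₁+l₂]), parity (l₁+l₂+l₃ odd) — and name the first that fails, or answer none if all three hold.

parity

m₁+m₂+m₃ = 3 + 0 − 3 = 0  ✓
triangle: |7−6|=1 ≤ l₃=6 ≤ 7+6=13  ✓
parity: l₁+l₂+l₃ = 19 is odd  ✗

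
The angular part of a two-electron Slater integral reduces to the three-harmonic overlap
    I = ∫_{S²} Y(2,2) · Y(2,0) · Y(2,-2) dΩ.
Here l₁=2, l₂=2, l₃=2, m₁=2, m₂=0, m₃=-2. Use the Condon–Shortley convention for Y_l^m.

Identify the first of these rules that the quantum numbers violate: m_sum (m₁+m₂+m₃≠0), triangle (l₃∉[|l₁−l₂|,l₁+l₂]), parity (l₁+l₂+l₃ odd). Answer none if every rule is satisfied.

none

azimuthal sum: 2 + 0 − 2 = 0  ✓
0 ≤ 2 ≤ 4 (triangle on l)  ✓
L = 2 + 2 + 2 = 6 (even)  ✓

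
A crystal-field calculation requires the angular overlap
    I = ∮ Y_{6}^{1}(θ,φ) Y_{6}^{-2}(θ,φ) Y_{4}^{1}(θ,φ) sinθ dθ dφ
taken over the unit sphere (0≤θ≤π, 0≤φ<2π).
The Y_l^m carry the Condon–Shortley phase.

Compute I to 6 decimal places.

0.113069

Rules hold: Σm=0, L=16 even, 0≤4≤12.
N = 13·13·9 = 1521
Δ = 8!·4!·4!/17! = 1/15315300
Racah Σ t=2..6: t=2:+1/829440 t=3:−1/25920 t=4:+1/9216 t=5:−1/25920 t=6:+1/829440 = 7/207360
⇒ 3j(6 6 4; 0 0 0)² = 28/2431, sgn +1
Racah Σ t=1..4: t=1:−1/725760 t=2:+1/34560 t=3:−1/17280 t=4:+1/82944 = -53/2903040
⇒ 3j(6 6 4; 1 -2 1)² = 2809/306306, sgn +1
4πI² = N·(3j₀)²·(3jₘ)² = 5618/34969
I = +1·√(0.160657/4π) = 0.11306920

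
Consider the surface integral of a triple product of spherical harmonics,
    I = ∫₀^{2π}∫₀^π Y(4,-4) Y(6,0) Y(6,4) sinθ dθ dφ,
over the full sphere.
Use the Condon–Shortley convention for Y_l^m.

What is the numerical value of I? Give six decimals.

0.141673

Rules hold: Σm=0, L=16 even, 2≤6≤10.
N = 9·13·13 = 1521
Δ = 4!·4!·8!/17! = 1/15315300
Racah Σ t=0..4: t=0:+1/829440 t=1:−1/25920 t=2:+1/9216 t=3:−1/25920 t=4:+1/829440 = 7/207360
⇒ 3j(4 6 6; 0 0 0)² = 28/2431, sgn +1
Racah Σ t=4..4: t=4:+1/829440 = 1/829440
⇒ 3j(4 6 6; -4 0 4)² = 35/2431, sgn +1
4πI² = N·(3j₀)²·(3jₘ)² = 8820/34969
I = +1·√(0.252223/4π) = 0.14167322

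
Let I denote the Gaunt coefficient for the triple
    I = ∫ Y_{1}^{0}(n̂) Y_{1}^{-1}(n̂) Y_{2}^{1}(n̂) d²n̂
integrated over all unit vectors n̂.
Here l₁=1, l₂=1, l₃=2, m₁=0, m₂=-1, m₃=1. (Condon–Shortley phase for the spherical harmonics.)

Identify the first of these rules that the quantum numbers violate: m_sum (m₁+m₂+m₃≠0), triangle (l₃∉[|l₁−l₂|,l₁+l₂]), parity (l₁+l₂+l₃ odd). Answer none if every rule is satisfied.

none

azimuthal sum: 0 − 1 + 1 = 0  ✓
0 ≤ 2 ≤ 2 (triangle on l)  ✓
L = 1 + 1 + 2 = 4 (even)  ✓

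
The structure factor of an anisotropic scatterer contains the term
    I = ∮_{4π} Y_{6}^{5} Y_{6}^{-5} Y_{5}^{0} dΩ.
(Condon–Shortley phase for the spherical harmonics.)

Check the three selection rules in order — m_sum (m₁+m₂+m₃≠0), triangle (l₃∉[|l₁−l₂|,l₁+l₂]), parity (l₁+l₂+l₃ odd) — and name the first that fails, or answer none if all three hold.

parity

Σmᵢ = 0  ✓
l₃∈[|l₁−l₂|,l₁+l₂]=[0,12], have l₃=5  ✓
Σlᵢ = 17 ⇒ odd  ✗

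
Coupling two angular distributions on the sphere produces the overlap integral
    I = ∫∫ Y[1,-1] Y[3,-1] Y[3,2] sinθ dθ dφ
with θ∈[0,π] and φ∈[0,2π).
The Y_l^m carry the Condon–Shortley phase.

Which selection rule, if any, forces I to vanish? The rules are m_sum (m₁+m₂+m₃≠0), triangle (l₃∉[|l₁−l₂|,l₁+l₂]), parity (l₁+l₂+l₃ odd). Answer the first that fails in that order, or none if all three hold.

parity

Σmᵢ = 0  ✓
l₃∈[|l₁−l₂|,l₁+l₂]=[2,4], have l₃=3  ✓
Σlᵢ = 7 ⇒ odd  ✗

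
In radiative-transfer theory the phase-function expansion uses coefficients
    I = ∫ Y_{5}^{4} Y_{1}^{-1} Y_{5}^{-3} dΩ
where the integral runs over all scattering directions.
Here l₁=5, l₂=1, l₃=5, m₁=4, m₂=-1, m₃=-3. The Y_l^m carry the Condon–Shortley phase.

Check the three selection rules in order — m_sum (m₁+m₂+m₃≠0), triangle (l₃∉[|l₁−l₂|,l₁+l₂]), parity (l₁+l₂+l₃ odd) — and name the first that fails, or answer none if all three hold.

azimuthal sum: 4 − 1 − 3 = 0  ✓
4 ≤ 5 ≤ 6 (triangle on l)  ✓
L = 5 + 1 + 5 = 11 (odd)  ✗

parity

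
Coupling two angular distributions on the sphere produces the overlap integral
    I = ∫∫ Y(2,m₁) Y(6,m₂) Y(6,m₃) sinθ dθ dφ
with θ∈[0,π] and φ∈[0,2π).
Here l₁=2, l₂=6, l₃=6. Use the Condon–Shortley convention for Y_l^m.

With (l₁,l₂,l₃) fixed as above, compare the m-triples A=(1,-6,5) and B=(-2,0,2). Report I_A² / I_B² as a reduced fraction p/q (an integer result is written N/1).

121/140

Same 2,6,6: normalisation and zero-m 3j drop out of the ratio.
A: Δ: 2! 2! 10! / 15! → 1/90090; sum: t=0:+1/7257600 = 1/7257600; 3j²(2 6 6; 1 -6 5) = Δ·Π!·Σ² = 11/455  (sign -1)
B: Δ: 2! 2! 10! / 15! → 1/90090; sum: t=2:+1/69120 = 1/69120; 3j²(2 6 6; -2 0 2) = Δ·Π!·Σ² = 4/143  (sign +1)
I_A²/I_B² = (11/455)/(4/143) = 121/140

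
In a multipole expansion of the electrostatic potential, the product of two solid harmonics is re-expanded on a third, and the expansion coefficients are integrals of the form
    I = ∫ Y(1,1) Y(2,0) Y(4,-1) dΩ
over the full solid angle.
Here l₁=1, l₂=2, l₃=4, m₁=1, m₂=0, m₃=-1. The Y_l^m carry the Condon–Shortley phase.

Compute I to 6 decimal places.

0.000000

l₃=4 ∉ [1,3] — triangle fails ⇒ I = 0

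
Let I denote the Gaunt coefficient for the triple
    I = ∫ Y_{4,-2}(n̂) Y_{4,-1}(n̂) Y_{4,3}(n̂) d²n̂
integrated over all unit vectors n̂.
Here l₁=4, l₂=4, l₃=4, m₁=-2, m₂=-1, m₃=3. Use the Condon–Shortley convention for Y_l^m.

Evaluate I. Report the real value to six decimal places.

Rules hold: Σm=0, L=12 even, 0≤4≤8.
N = 9·9·9 = 729
Δ = 4!·4!·4!/13! = 1/450450
Racah Σ t=0..4: t=0:+1/13824 t=1:−1/216 t=2:+1/64 t=3:−1/216 t=4:+1/13824 = 5/768
⇒ 3j(4 4 4; 0 0 0)² = 18/1001, sgn +1
Racah Σ t=2..3: t=2:+1/576 t=3:−1/864 = 1/1728
⇒ 3j(4 4 4; -2 -1 3)² = 5/1287, sgn -1
4πI² = N·(3j₀)²·(3jₘ)² = 7290/143143
I = -1·√(0.0509281/4π) = -0.06366105

-0.063661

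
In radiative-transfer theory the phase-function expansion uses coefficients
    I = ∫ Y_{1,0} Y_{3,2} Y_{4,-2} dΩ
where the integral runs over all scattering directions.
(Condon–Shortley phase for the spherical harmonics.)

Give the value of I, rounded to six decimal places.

0.213244

Checks pass: Σm=0; 8 even; l₃=4∈[2,4].
(2·1+1)(2·3+1)(2·4+1) = 189
Δ: 0! 2! 6! / 9! → 1/252
sum: t=0:+1/36 = 1/36
3j²(1 3 4; 0 0 0) = Δ·Π!·Σ² = 4/63  (sign +1)
sum: t=0:+1/120 = 1/120
3j²(1 3 4; 0 2 -2) = Δ·Π!·Σ² = 1/21  (sign +1)
combine: 4πI² = 189·4/63·1/21 = 4/7
take √, sign +1: I = 0.21324362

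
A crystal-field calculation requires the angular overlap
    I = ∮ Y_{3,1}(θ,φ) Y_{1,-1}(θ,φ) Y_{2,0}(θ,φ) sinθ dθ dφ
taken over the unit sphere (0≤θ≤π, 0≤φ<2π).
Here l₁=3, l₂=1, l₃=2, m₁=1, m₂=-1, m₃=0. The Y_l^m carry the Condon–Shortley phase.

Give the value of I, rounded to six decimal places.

-0.202301

m-sum 0 ✓  L=6 even ✓  2≤2≤4 ✓
Π(2lᵢ+1) = 7×3×5 = 105
triangle coeff Δ(3,1,2) = 1/105
Σ_t [1,1]: t=1:−1/4 = -1/4
(3j)²=3/35 [(3 1 2; 0 0 0)], sign=-1
Σ_t [0,0]: t=0:+1/8 = 1/8
(3j)²=2/35 [(3 1 2; 1 -1 0)], sign=+1
⇒ 4πI² = 18/35
I = (-1)√(18/35/(4π)) = -0.20230066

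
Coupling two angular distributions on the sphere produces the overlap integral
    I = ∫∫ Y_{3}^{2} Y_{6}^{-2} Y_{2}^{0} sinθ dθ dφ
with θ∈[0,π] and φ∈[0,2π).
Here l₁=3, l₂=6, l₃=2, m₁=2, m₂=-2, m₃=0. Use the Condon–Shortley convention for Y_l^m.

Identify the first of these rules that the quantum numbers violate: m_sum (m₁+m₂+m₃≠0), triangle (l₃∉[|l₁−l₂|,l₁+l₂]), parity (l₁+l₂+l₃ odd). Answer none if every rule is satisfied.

azimuthal sum: 2 − 2 + 0 = 0  ✓
3 ≤ 2 ≤ 9 (triangle on l)  ✗
L = 3 + 6 + 2 = 11 (odd)

triangle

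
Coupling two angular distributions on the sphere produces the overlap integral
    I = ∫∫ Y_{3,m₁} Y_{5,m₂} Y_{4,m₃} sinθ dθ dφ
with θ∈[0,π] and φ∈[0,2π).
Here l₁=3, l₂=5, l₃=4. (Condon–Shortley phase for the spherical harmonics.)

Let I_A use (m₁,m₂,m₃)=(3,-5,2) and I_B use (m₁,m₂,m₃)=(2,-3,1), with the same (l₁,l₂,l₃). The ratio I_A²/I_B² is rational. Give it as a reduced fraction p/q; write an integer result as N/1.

l's match ⇒ only the (l;m) 3-j factors differ between A and B.
A: triangle coeff Δ(3,5,4) = 1/180180; Σ_t [0,0]: t=0:+1/34560 = 1/34560; (3j)²=5/286 [(3 5 4; 3 -5 2)], sign=+1
B: triangle coeff Δ(3,5,4) = 1/180180; Σ_t [0,1]: t=0:+1/1152 t=1:−1/1440 = 1/5760; (3j)²=1/858 [(3 5 4; 2 -3 1)], sign=-1
I_A²/I_B² = (5/286)/(1/858) = 15/1

15/1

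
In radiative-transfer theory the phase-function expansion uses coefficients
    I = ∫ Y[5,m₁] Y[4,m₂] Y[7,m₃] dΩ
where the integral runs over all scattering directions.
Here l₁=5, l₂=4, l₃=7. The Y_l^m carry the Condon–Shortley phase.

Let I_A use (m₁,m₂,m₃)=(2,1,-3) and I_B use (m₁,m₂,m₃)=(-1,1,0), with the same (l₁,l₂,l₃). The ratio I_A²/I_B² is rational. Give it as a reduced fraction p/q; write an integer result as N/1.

5547/98

Same 5,4,7: normalisation and zero-m 3j drop out of the ratio.
A: Δ: 2! 8! 6! / 17! → 1/6126120; sum: t=0:+1/172800 t=1:−1/69120 t=2:+1/362880 = -43/7257600; 3j²(5 4 7; 2 1 -3) = Δ·Π!·Σ² = 1849/170170  (sign -1)
B: Δ: 2! 8! 6! / 17! → 1/6126120; sum: t=0:+1/345600 t=1:−1/34560 t=2:+1/41472 = -1/518400; 3j²(5 4 7; -1 1 0) = Δ·Π!·Σ² = 7/36465  (sign +1)
I_A²/I_B² = (1849/170170)/(7/36465) = 5547/98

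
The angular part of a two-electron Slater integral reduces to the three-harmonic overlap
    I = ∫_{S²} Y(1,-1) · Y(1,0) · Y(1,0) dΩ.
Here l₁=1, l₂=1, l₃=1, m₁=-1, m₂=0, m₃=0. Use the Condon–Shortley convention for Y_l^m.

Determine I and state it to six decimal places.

0.000000

m-sum = -1 + 0 + 0 = -1 ≠ 0 ⇒ I = 0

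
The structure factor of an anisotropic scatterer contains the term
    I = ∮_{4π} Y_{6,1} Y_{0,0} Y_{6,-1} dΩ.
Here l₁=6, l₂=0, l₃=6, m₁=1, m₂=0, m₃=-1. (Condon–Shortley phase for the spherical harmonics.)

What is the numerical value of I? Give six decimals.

-0.282095

m-sum 0 ✓  L=12 even ✓  6≤6≤6 ✓
Π(2lᵢ+1) = 13×1×13 = 169
triangle coeff Δ(6,0,6) = 1/13
Σ_t [0,0]: t=0:+1/518400 = 1/518400
(3j)²=1/13 [(6 0 6; 0 0 0)], sign=+1
Σ_t [0,0]: t=0:+1/604800 = 1/604800
(3j)²=1/13 [(6 0 6; 1 0 -1)], sign=-1
⇒ 4πI² = 1/1
I = (-1)√(1/1/(4π)) = -0.28209479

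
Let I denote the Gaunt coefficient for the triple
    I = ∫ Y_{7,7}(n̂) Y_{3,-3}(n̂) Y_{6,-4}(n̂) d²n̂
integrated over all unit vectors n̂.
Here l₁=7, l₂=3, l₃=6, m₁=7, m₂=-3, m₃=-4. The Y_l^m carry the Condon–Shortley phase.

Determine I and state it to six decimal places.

0.105068

Rules hold: Σm=0, L=16 even, 4≤6≤10.
N = 15·7·13 = 1365
Δ = 4!·10!·2!/17! = 1/2042040
Racah Σ t=1..3: t=1:−1/207360 t=2:+1/57600 t=3:−1/207360 = 1/129600
⇒ 3j(7 3 6; 0 0 0)² = 168/12155, sgn +1
Racah Σ t=0..0: t=0:+1/174182400 = 1/174182400
⇒ 3j(7 3 6; 7 -3 -4)² = 1/136, sgn +1
4πI² = N·(3j₀)²·(3jₘ)² = 441/3179
I = +1·√(0.138723/4π) = 0.10506767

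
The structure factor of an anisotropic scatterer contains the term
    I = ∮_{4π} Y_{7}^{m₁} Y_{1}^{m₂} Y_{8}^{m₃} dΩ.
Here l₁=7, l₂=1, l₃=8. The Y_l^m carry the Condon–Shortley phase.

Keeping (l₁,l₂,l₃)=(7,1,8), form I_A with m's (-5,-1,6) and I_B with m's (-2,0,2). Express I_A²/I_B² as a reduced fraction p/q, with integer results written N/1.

91/60

l's match ⇒ only the (l;m) 3-j factors differ between A and B.
A: triangle coeff Δ(7,1,8) = 1/2040; Σ_t [0,0]: t=0:+1/1916006400 = 1/1916006400; (3j)²=91/2040 [(7 1 8; -5 -1 6)], sign=+1
B: triangle coeff Δ(7,1,8) = 1/2040; Σ_t [0,0]: t=0:+1/43545600 = 1/43545600; (3j)²=1/34 [(7 1 8; -2 0 2)], sign=+1
I_A²/I_B² = (91/2040)/(1/34) = 91/60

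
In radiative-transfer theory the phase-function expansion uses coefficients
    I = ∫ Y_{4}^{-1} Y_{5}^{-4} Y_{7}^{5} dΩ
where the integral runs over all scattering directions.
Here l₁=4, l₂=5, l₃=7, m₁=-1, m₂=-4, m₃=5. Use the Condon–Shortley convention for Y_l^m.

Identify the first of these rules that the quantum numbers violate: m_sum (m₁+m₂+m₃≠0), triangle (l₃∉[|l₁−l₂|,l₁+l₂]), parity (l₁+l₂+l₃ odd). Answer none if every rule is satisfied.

Σmᵢ = 0  ✓
l₃∈[|l₁−l₂|,l₁+l₂]=[1,9], have l₃=7  ✓
Σlᵢ = 16 ⇒ even  ✓

none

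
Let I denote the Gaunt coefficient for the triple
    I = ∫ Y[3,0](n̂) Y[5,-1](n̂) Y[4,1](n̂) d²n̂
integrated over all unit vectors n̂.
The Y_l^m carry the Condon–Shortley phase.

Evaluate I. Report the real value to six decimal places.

Rules hold: Σm=0, L=12 even, 2≤4≤8.
N = 7·11·9 = 693
Δ = 4!·2!·6!/13! = 1/180180
Racah Σ t=1..3: t=1:−1/576 t=2:+1/144 t=3:−1/576 = 1/288
⇒ 3j(3 5 4; 0 0 0)² = 20/1001, sgn +1
Racah Σ t=1..3: t=1:−1/432 t=2:+1/192 t=3:−1/1440 = 19/8640
⇒ 3j(3 5 4; 0 -1 1)² = 361/30030, sgn -1
4πI² = N·(3j₀)²·(3jₘ)² = 2166/13013
I = -1·√(0.166449/4π) = -0.11508947

-0.115089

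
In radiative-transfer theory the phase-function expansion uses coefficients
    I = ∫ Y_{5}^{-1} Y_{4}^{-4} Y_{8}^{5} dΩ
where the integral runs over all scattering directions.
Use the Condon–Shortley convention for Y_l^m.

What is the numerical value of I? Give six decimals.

0.000000

Σlᵢ=17 odd — θ-integrand is odd under cosθ→−cosθ; I=0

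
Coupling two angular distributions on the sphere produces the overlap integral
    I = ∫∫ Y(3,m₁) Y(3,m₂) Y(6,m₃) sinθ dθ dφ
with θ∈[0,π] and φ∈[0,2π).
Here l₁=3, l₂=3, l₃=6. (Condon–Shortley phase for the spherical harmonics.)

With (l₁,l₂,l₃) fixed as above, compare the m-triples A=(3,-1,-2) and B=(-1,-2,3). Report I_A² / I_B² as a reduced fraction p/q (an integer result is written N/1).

Shared (l₁,l₂,l₃)=(3,3,6): N and (l;000)² cancel in I_A²/I_B².
A: Δ = 0!·6!·6!/13! = 1/12012; Racah Σ t=0..0: t=0:+1/34560 = 1/34560; ⇒ 3j(3 3 6; 3 -1 -2)² = 1/429, sgn +1
B: Δ = 0!·6!·6!/13! = 1/12012; Racah Σ t=0..0: t=0:+1/5760 = 1/5760; ⇒ 3j(3 3 6; -1 -2 3)² = 9/286, sgn -1
I_A²/I_B² = (1/429)/(9/286) = 2/27

2/27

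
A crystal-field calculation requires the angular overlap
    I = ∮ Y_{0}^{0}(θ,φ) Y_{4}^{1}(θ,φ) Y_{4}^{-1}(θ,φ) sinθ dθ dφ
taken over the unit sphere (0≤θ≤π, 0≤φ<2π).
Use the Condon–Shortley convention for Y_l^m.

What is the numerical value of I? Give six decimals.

-0.282095

Checks pass: Σm=0; 8 even; l₃=4∈[4,4].
(2·0+1)(2·4+1)(2·4+1) = 81
Δ: 0! 0! 8! / 9! → 1/9
sum: t=0:+1/576 = 1/576
3j²(0 4 4; 0 0 0) = Δ·Π!·Σ² = 1/9  (sign +1)
sum: t=0:+1/720 = 1/720
3j²(0 4 4; 0 1 -1) = Δ·Π!·Σ² = 1/9  (sign -1)
combine: 4πI² = 81·1/9·1/9 = 1/1
take √, sign -1: I = -0.28209479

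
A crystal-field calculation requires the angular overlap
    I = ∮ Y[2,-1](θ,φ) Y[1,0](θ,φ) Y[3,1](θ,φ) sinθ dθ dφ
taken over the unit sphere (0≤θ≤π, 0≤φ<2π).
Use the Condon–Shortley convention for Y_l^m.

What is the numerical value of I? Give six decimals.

-0.233597

Rules hold: Σm=0, L=6 even, 1≤3≤3.
N = 5·3·7 = 105
Δ = 0!·4!·2!/7! = 1/105
Racah Σ t=0..0: t=0:+1/4 = 1/4
⇒ 3j(2 1 3; 0 0 0)² = 3/35, sgn -1
Racah Σ t=0..0: t=0:+1/6 = 1/6
⇒ 3j(2 1 3; -1 0 1)² = 8/105, sgn +1
4πI² = N·(3j₀)²·(3jₘ)² = 24/35
I = -1·√(0.685714/4π) = -0.23359668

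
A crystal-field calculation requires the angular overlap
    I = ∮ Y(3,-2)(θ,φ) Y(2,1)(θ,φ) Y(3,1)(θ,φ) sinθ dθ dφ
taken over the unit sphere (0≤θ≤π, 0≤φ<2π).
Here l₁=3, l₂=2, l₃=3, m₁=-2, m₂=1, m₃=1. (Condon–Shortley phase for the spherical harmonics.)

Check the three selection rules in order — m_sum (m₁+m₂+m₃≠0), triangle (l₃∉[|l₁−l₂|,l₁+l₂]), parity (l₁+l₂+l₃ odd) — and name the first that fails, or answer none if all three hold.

Σmᵢ = 0  ✓
l₃∈[|l₁−l₂|,l₁+l₂]=[1,5], have l₃=3  ✓
Σlᵢ = 8 ⇒ even  ✓

none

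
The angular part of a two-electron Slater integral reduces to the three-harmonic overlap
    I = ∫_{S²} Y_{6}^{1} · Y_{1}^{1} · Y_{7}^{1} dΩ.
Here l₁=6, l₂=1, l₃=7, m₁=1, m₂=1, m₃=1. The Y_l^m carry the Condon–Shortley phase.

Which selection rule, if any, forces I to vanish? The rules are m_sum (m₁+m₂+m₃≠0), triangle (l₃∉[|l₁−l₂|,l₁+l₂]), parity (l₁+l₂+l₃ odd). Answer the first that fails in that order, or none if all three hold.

Σmᵢ = 3  ✗
l₃∈[|l₁−l₂|,l₁+l₂]=[5,7], have l₃=7
Σlᵢ = 14 ⇒ even

m_sum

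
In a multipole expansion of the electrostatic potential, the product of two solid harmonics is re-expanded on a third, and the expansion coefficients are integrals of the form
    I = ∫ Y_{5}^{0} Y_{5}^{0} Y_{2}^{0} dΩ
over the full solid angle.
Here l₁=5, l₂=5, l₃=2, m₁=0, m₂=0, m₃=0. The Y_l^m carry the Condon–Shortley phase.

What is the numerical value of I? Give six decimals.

0.161739

Rules hold: Σm=0, L=12 even, 0≤2≤10.
N = 11·11·5 = 605
Δ = 8!·2!·2!/13! = 1/38610
Racah Σ t=3..5: t=3:−1/2880 t=4:+1/576 t=5:−1/2880 = 1/960
⇒ 3j(5 5 2; 0 0 0)² = 10/429, sgn +1
(m-triple is (0,0,0) — same symbol as above.)
4πI² = N·(3j₀)²·(3jₘ)² = 500/1521
I = +1·√(0.328731/4π) = 0.16173926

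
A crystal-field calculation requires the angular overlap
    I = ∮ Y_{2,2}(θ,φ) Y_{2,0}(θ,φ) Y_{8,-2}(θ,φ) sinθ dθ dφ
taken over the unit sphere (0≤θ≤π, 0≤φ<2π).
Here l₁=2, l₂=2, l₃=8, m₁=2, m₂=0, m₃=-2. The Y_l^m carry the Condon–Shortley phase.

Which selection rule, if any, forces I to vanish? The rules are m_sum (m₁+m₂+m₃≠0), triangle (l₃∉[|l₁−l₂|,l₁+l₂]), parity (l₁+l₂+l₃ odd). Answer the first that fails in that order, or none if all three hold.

azimuthal sum: 2 + 0 − 2 = 0  ✓
0 ≤ 8 ≤ 4 (triangle on l)  ✗
L = 2 + 2 + 8 = 12 (even)

triangle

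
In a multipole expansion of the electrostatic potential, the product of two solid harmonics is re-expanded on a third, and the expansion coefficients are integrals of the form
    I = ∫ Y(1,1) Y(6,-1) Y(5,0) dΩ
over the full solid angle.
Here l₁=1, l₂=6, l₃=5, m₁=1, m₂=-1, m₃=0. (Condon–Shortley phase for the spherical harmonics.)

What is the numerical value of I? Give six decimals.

-0.187239

Rules hold: Σm=0, L=12 even, 5≤5≤7.
N = 3·13·11 = 429
Δ = 2!·0!·10!/13! = 1/858
Racah Σ t=1..1: t=1:−1/14400 = -1/14400
⇒ 3j(1 6 5; 0 0 0)² = 6/143, sgn +1
Racah Σ t=0..0: t=0:+1/28800 = 1/28800
⇒ 3j(1 6 5; 1 -1 0)² = 7/286, sgn -1
4πI² = N·(3j₀)²·(3jₘ)² = 63/143
I = -1·√(0.440559/4π) = -0.18723944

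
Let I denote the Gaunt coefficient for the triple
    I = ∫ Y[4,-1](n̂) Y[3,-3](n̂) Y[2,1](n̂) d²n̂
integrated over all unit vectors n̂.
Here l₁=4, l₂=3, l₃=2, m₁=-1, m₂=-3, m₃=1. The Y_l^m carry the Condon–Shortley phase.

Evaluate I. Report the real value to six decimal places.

-1 − 3 + 1 = -3 ≠ 0: azimuthal integral kills it; I = 0

0.000000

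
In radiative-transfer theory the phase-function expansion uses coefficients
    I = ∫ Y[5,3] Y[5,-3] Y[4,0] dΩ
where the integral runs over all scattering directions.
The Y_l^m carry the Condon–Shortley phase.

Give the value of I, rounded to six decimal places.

Checks pass: Σm=0; 14 even; l₃=4∈[0,10].
(2·5+1)(2·5+1)(2·4+1) = 1089
Δ: 6! 4! 4! / 15! → 1/3153150
sum: t=1:−1/69120 t=2:+1/1728 t=3:−1/576 t=4:+1/1728 t=5:−1/69120 = -7/11520
3j²(5 5 4; 0 0 0) = Δ·Π!·Σ² = 2/143  (sign -1)
sum: t=0:+1/11520 t=1:−1/4320 t=2:+1/27648 = -1/9216
3j²(5 5 4; 3 -3 0) = Δ·Π!·Σ² = 2/143  (sign -1)
combine: 4πI² = 1089·2/143·2/143 = 36/169
take √, sign +1: I = 0.13019760

0.130198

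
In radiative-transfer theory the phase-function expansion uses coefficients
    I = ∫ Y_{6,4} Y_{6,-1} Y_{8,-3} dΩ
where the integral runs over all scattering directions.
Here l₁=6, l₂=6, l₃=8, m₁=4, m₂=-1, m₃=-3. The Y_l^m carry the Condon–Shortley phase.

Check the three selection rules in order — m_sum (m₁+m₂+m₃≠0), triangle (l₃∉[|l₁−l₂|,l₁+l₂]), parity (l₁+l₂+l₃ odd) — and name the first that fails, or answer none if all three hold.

none

azimuthal sum: 4 − 1 − 3 = 0  ✓
0 ≤ 8 ≤ 12 (triangle on l)  ✓
L = 6 + 6 + 8 = 20 (even)  ✓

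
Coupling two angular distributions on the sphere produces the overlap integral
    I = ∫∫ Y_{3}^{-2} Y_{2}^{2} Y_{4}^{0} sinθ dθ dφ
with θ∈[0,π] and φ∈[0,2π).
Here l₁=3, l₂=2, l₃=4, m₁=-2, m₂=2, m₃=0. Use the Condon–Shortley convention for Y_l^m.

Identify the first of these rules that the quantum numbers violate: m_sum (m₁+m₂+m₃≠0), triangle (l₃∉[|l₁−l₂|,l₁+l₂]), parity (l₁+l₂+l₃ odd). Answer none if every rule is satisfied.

m₁+m₂+m₃ = -2 + 2 + 0 = 0  ✓
triangle: |3−2|=1 ≤ l₃=4 ≤ 3+2=5  ✓
parity: l₁+l₂+l₃ = 9 is odd  ✗

parity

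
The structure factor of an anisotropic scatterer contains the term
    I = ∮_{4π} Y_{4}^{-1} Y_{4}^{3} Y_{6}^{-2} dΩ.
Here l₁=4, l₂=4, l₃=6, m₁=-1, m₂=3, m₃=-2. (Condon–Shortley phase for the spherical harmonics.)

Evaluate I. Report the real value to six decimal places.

-0.165283

m-sum 0 ✓  L=14 even ✓  0≤6≤8 ✓
Π(2lᵢ+1) = 9×9×13 = 1053
triangle coeff Δ(4,4,6) = 1/1261260
Σ_t [0,2]: t=0:+1/4608 t=1:−1/1296 t=2:+1/4608 = -7/20736
(3j)²=20/1287 [(4 4 6; 0 0 0)], sign=-1
Σ_t [1,2]: t=1:−1/34560 t=2:+1/8640 = 1/11520
(3j)²=3/143 [(4 4 6; -1 3 -2)], sign=+1
⇒ 4πI² = 540/1573
I = (-1)√(540/1573/(4π)) = -0.16528277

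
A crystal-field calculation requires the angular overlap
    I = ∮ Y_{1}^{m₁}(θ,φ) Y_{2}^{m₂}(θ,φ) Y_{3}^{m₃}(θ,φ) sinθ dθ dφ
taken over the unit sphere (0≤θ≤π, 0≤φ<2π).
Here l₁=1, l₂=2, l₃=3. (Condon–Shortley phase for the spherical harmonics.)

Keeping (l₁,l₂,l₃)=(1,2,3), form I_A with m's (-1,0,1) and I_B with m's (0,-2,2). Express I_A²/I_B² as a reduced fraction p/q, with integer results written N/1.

6/5

Same 1,2,3: normalisation and zero-m 3j drop out of the ratio.
A: Δ: 0! 2! 4! / 7! → 1/105; sum: t=0:+1/8 = 1/8; 3j²(1 2 3; -1 0 1) = Δ·Π!·Σ² = 2/35  (sign +1)
B: Δ: 0! 2! 4! / 7! → 1/105; sum: t=0:+1/24 = 1/24; 3j²(1 2 3; 0 -2 2) = Δ·Π!·Σ² = 1/21  (sign -1)
I_A²/I_B² = (2/35)/(1/21) = 6/5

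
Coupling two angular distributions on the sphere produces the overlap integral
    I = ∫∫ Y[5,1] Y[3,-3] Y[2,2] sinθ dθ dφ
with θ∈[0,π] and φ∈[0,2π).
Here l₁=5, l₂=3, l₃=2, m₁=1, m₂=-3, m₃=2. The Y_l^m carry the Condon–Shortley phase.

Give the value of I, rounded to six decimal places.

Checks pass: Σm=0; 10 even; l₃=2∈[2,8].
(2·5+1)(2·3+1)(2·2+1) = 385
Δ: 6! 4! 0! / 11! → 1/2310
sum: t=3:−1/144 = -1/144
3j²(5 3 2; 0 0 0) = Δ·Π!·Σ² = 10/231  (sign -1)
sum: t=0:+1/17280 = 1/17280
3j²(5 3 2; 1 -3 2) = Δ·Π!·Σ² = 1/2310  (sign +1)
combine: 4πI² = 385·10/231·1/2310 = 5/693
take √, sign -1: I = -0.02396147

-0.023961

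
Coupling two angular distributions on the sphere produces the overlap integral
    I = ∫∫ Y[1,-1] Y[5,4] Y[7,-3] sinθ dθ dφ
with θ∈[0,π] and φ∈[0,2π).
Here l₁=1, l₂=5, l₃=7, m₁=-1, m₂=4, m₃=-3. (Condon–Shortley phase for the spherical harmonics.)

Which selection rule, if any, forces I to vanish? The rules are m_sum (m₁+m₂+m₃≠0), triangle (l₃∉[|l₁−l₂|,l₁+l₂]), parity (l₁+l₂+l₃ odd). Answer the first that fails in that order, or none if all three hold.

triangle

azimuthal sum: -1 + 4 − 3 = 0  ✓
4 ≤ 7 ≤ 6 (triangle on l)  ✗
L = 1 + 5 + 7 = 13 (odd)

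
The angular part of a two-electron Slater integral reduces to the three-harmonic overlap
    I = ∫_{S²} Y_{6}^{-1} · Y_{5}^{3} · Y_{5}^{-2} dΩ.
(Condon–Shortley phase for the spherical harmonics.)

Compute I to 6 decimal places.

Rules hold: Σm=0, L=16 even, 1≤5≤11.
N = 13·11·11 = 1573
Δ = 6!·6!·4!/17! = 1/28588560
Racah Σ t=1..5: t=1:−1/345600 t=2:+1/13824 t=3:−1/5184 t=4:+1/13824 t=5:−1/345600 = -7/129600
⇒ 3j(6 5 5; 0 0 0)² = 80/7293, sgn +1
Racah Σ t=4..6: t=4:+1/41472 t=5:−1/34560 t=6:+1/345600 = -1/518400
⇒ 3j(6 5 5; -1 3 -2)² = 7/36465, sgn +1
4πI² = N·(3j₀)²·(3jₘ)² = 112/33813
I = +1·√(0.00331234/4π) = 0.01623537

0.016235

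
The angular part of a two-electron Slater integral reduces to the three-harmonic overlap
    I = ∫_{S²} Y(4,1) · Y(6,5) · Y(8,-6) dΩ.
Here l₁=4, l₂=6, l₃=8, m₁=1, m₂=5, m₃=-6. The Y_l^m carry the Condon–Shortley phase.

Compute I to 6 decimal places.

-0.110696

Rules hold: Σm=0, L=18 even, 2≤8≤10.
N = 9·13·17 = 1989
Δ = 2!·6!·10!/19! = 1/23279256
Racah Σ t=0..2: t=0:+1/1658880 t=1:−1/518400 t=2:+1/1658880 = -1/1382400
⇒ 3j(4 6 8; 0 0 0)² = 504/46189, sgn -1
Racah Σ t=1..2: t=1:−1/174182400 t=2:+1/87091200 = 1/174182400
⇒ 3j(4 6 8; 1 5 -6)² = 55/7752, sgn +1
4πI² = N·(3j₀)²·(3jₘ)² = 945/6137
I = -1·√(0.153984/4π) = -0.11069625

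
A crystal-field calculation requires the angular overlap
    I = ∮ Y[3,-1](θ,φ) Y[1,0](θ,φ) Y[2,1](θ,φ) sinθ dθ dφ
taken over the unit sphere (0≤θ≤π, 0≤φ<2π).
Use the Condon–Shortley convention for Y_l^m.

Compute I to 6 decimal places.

-0.233597

Rules hold: Σm=0, L=6 even, 2≤2≤4.
N = 7·3·5 = 105
Δ = 2!·4!·0!/7! = 1/105
Racah Σ t=1..1: t=1:−1/4 = -1/4
⇒ 3j(3 1 2; 0 0 0)² = 3/35, sgn -1
Racah Σ t=1..1: t=1:−1/6 = -1/6
⇒ 3j(3 1 2; -1 0 1)² = 8/105, sgn +1
4πI² = N·(3j₀)²·(3jₘ)² = 24/35
I = -1·√(0.685714/4π) = -0.23359668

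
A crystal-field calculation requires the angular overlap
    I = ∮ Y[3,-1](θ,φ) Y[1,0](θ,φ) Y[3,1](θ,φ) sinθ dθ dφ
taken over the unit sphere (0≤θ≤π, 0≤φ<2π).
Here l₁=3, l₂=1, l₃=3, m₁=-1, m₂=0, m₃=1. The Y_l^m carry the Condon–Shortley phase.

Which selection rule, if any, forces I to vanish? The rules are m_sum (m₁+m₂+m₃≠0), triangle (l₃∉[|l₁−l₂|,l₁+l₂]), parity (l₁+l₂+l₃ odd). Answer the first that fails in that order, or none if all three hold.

azimuthal sum: -1 + 0 + 1 = 0  ✓
2 ≤ 3 ≤ 4 (triangle on l)  ✓
L = 3 + 1 + 3 = 7 (odd)  ✗

parity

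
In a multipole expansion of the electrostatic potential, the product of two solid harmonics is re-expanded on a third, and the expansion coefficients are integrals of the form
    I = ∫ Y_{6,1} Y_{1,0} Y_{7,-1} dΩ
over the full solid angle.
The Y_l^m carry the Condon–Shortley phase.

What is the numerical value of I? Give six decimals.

-0.242415

m-sum 0 ✓  L=14 even ✓  5≤7≤7 ✓
Π(2lᵢ+1) = 13×3×15 = 585
triangle coeff Δ(6,1,7) = 1/1365
Σ_t [0,0]: t=0:+1/518400 = 1/518400
(3j)²=7/195 [(6 1 7; 0 0 0)], sign=-1
Σ_t [0,0]: t=0:+1/604800 = 1/604800
(3j)²=16/455 [(6 1 7; 1 0 -1)], sign=+1
⇒ 4πI² = 48/65
I = (-1)√(48/65/(4π)) = -0.24241473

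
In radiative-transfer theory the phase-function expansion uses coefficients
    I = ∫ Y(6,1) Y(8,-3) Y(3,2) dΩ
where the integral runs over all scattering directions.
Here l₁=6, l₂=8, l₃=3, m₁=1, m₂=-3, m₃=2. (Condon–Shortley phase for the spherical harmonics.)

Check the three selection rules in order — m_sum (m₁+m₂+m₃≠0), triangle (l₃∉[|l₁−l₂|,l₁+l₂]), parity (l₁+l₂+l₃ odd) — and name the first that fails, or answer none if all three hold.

azimuthal sum: 1 − 3 + 2 = 0  ✓
2 ≤ 3 ≤ 14 (triangle on l)  ✓
L = 6 + 8 + 3 = 17 (odd)  ✗

parity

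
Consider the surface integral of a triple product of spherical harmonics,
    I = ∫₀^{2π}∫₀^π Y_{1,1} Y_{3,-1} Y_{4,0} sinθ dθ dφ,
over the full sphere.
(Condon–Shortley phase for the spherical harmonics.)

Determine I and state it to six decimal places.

0.150786

m-sum 0 ✓  L=8 even ✓  2≤4≤4 ✓
Π(2lᵢ+1) = 3×7×9 = 189
triangle coeff Δ(1,3,4) = 1/252
Σ_t [0,0]: t=0:+1/36 = 1/36
(3j)²=4/63 [(1 3 4; 0 0 0)], sign=+1
Σ_t [0,0]: t=0:+1/96 = 1/96
(3j)²=1/42 [(1 3 4; 1 -1 0)], sign=+1
⇒ 4πI² = 2/7
I = (+1)√(2/7/(4π)) = 0.15078601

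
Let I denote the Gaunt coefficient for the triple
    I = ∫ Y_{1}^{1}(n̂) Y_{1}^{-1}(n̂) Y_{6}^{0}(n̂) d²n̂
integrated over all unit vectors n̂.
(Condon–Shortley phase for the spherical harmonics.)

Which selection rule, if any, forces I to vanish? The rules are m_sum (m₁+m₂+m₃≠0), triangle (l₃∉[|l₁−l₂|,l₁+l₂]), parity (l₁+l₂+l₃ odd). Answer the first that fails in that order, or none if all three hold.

Σmᵢ = 0  ✓
l₃∈[|l₁−l₂|,l₁+l₂]=[0,2], have l₃=6  ✗
Σlᵢ = 8 ⇒ even

triangle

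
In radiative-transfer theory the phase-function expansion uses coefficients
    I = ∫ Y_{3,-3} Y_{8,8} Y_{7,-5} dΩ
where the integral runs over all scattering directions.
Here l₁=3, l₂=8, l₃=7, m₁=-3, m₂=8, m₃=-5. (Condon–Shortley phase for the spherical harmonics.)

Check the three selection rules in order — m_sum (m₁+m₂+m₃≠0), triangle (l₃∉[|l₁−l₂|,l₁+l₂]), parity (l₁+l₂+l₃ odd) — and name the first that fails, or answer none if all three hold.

Σmᵢ = 0  ✓
l₃∈[|l₁−l₂|,l₁+l₂]=[5,11], have l₃=7  ✓
Σlᵢ = 18 ⇒ even  ✓

none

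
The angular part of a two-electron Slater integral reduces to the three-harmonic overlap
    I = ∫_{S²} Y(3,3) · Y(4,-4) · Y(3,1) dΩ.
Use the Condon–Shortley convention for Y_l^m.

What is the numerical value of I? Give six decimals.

Checks pass: Σm=0; 10 even; l₃=3∈[1,7].
(2·3+1)(2·4+1)(2·3+1) = 441
Δ: 4! 2! 4! / 11! → 1/34650
sum: t=1:−1/72 t=2:+1/16 t=3:−1/72 = 5/144
3j²(3 4 3; 0 0 0) = Δ·Π!·Σ² = 2/77  (sign -1)
sum: t=0:+1/1152 = 1/1152
3j²(3 4 3; 3 -4 1) = Δ·Π!·Σ² = 1/33  (sign +1)
combine: 4πI² = 441·2/77·1/33 = 42/121
take √, sign -1: I = -0.16619847

-0.166198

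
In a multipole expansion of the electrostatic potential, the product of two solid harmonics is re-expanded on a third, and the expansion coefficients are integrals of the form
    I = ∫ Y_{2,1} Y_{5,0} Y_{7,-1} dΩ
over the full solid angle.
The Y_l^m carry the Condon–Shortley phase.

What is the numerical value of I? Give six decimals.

m-sum 0 ✓  L=14 even ✓  3≤7≤7 ✓
Π(2lᵢ+1) = 5×11×15 = 825
triangle coeff Δ(2,5,7) = 1/15015
Σ_t [0,0]: t=0:+1/57600 = 1/57600
(3j)²=21/715 [(2 5 7; 0 0 0)], sign=-1
Σ_t [0,0]: t=0:+1/86400 = 1/86400
(3j)²=16/715 [(2 5 7; 1 0 -1)], sign=+1
⇒ 4πI² = 1008/1859
I = (-1)√(1008/1859/(4π)) = -0.20772350

-0.207724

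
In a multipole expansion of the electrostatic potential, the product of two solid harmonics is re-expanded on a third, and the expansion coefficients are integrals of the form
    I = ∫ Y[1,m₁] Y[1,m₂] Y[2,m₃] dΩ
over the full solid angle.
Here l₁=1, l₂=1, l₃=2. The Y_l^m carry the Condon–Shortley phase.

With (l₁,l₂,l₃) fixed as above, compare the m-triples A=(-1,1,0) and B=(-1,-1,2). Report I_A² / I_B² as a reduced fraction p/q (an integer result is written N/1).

1/6

l's match ⇒ only the (l;m) 3-j factors differ between A and B.
A: triangle coeff Δ(1,1,2) = 1/30; Σ_t [0,0]: t=0:+1/4 = 1/4; (3j)²=1/30 [(1 1 2; -1 1 0)], sign=+1
B: triangle coeff Δ(1,1,2) = 1/30; Σ_t [0,0]: t=0:+1/4 = 1/4; (3j)²=1/5 [(1 1 2; -1 -1 2)], sign=+1
I_A²/I_B² = (1/30)/(1/5) = 1/6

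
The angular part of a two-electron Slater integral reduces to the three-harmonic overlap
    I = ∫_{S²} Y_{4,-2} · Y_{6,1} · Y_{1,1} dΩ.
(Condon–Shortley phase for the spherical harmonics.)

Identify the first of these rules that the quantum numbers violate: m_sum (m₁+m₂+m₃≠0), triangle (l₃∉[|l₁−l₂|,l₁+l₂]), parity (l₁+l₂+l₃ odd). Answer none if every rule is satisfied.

triangle

m₁+m₂+m₃ = -2 + 1 + 1 = 0  ✓
triangle: |4−6|=2 ≤ l₃=1 ≤ 4+6=10  ✗
parity: l₁+l₂+l₃ = 11 is odd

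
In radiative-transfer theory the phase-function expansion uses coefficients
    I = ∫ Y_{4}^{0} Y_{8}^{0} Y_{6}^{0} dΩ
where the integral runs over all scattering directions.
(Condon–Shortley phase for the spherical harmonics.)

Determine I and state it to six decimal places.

Checks pass: Σm=0; 18 even; l₃=6∈[4,12].
(2·4+1)(2·8+1)(2·6+1) = 1989
Δ: 6! 2! 10! / 19! → 1/23279256
sum: t=2:+1/1658880 t=3:−1/518400 t=4:+1/1658880 = -1/1382400
3j²(4 8 6; 0 0 0) = Δ·Π!·Σ² = 504/46189  (sign -1)
(m-triple is (0,0,0) — same symbol as above.)
combine: 4πI² = 1989·504/46189·504/46189 = 2286144/9653501
take √, sign +1: I = 0.13727910

0.137279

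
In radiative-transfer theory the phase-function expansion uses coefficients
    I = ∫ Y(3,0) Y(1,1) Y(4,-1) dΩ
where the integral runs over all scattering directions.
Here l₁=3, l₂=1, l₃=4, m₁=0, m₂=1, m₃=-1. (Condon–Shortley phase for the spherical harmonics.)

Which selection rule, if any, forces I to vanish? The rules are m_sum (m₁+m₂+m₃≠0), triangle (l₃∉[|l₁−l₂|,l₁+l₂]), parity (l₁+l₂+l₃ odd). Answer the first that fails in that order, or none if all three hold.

none

m₁+m₂+m₃ = 0 + 1 − 1 = 0  ✓
triangle: |3−1|=2 ≤ l₃=4 ≤ 3+1=4  ✓
parity: l₁+l₂+l₃ = 8 is even  ✓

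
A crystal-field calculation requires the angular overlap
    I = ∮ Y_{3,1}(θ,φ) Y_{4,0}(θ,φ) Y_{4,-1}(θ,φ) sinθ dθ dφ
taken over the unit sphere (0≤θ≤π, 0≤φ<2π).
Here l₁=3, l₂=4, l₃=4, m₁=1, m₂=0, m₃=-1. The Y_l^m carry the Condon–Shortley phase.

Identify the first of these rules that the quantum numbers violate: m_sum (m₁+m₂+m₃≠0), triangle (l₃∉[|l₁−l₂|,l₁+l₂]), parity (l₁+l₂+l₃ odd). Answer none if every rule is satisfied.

parity

m₁+m₂+m₃ = 1 + 0 − 1 = 0  ✓
triangle: |3−4|=1 ≤ l₃=4 ≤ 3+4=7  ✓
parity: l₁+l₂+l₃ = 11 is odd  ✗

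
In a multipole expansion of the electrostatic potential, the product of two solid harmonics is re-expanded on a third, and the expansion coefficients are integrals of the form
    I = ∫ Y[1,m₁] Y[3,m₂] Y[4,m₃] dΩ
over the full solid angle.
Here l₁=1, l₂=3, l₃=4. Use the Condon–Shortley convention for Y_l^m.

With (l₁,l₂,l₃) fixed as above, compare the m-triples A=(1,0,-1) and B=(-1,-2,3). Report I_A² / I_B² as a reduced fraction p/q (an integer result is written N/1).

l's match ⇒ only the (l;m) 3-j factors differ between A and B.
A: triangle coeff Δ(1,3,4) = 1/252; Σ_t [0,0]: t=0:+1/72 = 1/72; (3j)²=5/126 [(1 3 4; 1 0 -1)], sign=-1
B: triangle coeff Δ(1,3,4) = 1/252; Σ_t [0,0]: t=0:+1/240 = 1/240; (3j)²=1/12 [(1 3 4; -1 -2 3)], sign=-1
I_A²/I_B² = (5/126)/(1/12) = 10/21

10/21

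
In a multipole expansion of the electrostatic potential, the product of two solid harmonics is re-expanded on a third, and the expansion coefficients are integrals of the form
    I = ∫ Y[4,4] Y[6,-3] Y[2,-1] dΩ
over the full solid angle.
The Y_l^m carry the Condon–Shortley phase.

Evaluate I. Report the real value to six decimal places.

m-sum 0 ✓  L=12 even ✓  2≤2≤10 ✓
Π(2lᵢ+1) = 9×13×5 = 585
triangle coeff Δ(4,6,2) = 1/6435
Σ_t [4,4]: t=4:+1/2304 = 1/2304
(3j)²=5/143 [(4 6 2; 0 0 0)], sign=+1
Σ_t [0,0]: t=0:+1/241920 = 1/241920
(3j)²=1/715 [(4 6 2; 4 -3 -1)], sign=-1
⇒ 4πI² = 45/1573
I = (-1)√(45/1573/(4π)) = -0.04771303

-0.047713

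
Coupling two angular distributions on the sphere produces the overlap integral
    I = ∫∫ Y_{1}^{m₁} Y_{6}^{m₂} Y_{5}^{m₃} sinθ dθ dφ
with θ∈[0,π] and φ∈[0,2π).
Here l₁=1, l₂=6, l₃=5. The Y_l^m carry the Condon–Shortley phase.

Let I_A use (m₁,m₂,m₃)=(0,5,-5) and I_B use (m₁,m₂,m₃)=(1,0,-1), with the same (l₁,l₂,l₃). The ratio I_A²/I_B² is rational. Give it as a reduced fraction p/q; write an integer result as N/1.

11/15

Same 1,6,5: normalisation and zero-m 3j drop out of the ratio.
A: Δ: 2! 0! 10! / 13! → 1/858; sum: t=1:−1/3628800 = -1/3628800; 3j²(1 6 5; 0 5 -5) = Δ·Π!·Σ² = 1/78  (sign -1)
B: Δ: 2! 0! 10! / 13! → 1/858; sum: t=0:+1/34560 = 1/34560; 3j²(1 6 5; 1 0 -1) = Δ·Π!·Σ² = 5/286  (sign +1)
I_A²/I_B² = (1/78)/(5/286) = 11/15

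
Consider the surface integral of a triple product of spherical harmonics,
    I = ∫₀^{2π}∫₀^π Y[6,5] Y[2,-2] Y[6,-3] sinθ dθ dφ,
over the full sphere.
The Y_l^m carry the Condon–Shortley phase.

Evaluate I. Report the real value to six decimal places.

m-sum 0 ✓  L=14 even ✓  4≤6≤8 ✓
Π(2lᵢ+1) = 13×5×13 = 845
triangle coeff Δ(6,2,6) = 1/90090
Σ_t [0,2]: t=0:+1/69120 t=1:−1/14400 t=2:+1/69120 = -7/172800
(3j)²=14/715 [(6 2 6; 0 0 0)], sign=-1
Σ_t [0,0]: t=0:+1/1451520 = 1/1451520
(3j)²=1/91 [(6 2 6; 5 -2 -3)], sign=-1
⇒ 4πI² = 2/11
I = (+1)√(2/11/(4π)) = 0.12028562

0.120286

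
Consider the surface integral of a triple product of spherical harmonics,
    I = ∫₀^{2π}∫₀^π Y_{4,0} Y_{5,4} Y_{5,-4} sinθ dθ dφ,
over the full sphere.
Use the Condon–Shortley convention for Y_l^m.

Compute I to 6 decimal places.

m-sum 0 ✓  L=14 even ✓  1≤5≤9 ✓
Π(2lᵢ+1) = 9×11×11 = 1089
triangle coeff Δ(4,5,5) = 1/3153150
Σ_t [0,4]: t=0:+1/69120 t=1:−1/1728 t=2:+1/576 t=3:−1/1728 t=4:+1/69120 = 7/11520
(3j)²=2/143 [(4 5 5; 0 0 0)], sign=-1
Σ_t [3,4]: t=3:−1/25920 t=4:+1/69120 = -1/41472
(3j)²=2/143 [(4 5 5; 0 4 -4)], sign=+1
⇒ 4πI² = 36/169
I = (-1)√(36/169/(4π)) = -0.13019760

-0.130198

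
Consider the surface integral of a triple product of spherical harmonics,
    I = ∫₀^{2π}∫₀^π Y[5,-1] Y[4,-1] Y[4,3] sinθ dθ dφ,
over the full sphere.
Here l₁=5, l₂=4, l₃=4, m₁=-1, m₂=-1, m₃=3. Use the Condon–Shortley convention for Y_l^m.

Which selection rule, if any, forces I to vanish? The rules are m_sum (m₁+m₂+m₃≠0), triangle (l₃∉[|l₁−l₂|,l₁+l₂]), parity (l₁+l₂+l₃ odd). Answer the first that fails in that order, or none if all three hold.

m₁+m₂+m₃ = -1 − 1 + 3 = 1  ✗
triangle: |5−4|=1 ≤ l₃=4 ≤ 5+4=9
parity: l₁+l₂+l₃ = 13 is odd

m_sum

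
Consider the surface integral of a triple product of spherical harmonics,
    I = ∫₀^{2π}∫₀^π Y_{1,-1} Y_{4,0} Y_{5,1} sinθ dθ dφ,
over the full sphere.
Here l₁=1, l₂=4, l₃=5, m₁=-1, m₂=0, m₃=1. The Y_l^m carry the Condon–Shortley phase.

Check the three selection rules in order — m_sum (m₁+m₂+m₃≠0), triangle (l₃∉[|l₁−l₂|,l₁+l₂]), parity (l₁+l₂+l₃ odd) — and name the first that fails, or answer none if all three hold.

none

m₁+m₂+m₃ = -1 + 0 + 1 = 0  ✓
triangle: |1−4|=3 ≤ l₃=5 ≤ 1+4=5  ✓
parity: l₁+l₂+l₃ = 10 is even  ✓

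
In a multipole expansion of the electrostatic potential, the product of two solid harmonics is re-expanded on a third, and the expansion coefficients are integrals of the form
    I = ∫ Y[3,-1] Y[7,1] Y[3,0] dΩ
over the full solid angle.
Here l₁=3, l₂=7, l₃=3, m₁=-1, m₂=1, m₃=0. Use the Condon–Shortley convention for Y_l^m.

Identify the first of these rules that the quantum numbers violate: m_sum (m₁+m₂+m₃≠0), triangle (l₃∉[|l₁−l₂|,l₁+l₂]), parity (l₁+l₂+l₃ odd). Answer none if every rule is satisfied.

m₁+m₂+m₃ = -1 + 1 + 0 = 0  ✓
triangle: |3−7|=4 ≤ l₃=3 ≤ 3+7=10  ✗
parity: l₁+l₂+l₃ = 13 is odd

triangle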